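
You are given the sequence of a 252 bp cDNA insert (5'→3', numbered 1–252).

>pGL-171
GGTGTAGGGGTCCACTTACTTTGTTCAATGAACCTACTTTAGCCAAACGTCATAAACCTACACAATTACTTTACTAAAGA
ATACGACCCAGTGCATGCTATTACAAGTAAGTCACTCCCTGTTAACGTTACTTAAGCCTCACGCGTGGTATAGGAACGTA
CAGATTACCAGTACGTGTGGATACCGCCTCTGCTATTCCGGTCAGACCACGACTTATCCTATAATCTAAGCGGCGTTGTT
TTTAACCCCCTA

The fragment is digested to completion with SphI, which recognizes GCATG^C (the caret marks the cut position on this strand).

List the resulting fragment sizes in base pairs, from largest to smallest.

155, 97 bp

The SphI site (GCATGC) starts at position 93.
SphI cuts after base 5 of each site (before the last base), so after position 97.
Linear molecule, 1 cut → 2 fragments:
  1–97 → 97 bp
  98–252 → 155 bp
Sorted largest to smallest: 155, 97 bp.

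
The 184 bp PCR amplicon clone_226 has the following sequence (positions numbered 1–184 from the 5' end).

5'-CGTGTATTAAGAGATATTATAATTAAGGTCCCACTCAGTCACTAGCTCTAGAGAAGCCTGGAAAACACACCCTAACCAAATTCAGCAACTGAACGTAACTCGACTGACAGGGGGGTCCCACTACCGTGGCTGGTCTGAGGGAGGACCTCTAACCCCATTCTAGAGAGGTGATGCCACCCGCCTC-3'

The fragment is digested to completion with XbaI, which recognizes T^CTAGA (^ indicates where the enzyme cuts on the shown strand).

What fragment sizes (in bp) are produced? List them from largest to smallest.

112, 47, 25 bp

XbaI sites (TCTAGA) start at positions 47, 159.
XbaI cuts after the first base of each site, so after positions 47, 159.
Linear molecule, 2 cuts → 3 fragments:
  1–47 → 47 bp
  48–159 → 112 bp
  160–184 → 25 bp
Sorted largest to smallest: 112, 47, 25 bp.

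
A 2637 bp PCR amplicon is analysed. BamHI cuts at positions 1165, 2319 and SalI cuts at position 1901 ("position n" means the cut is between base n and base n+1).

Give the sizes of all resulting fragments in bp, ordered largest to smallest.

1165, 736, 418, 318 bp

Combined cut positions (sorted): 1165, 1901, 2319.
Linear molecule, 3 cuts → 4 fragments:
  1165 − 0 = 1165 bp
  1901 − 1165 = 736 bp
  2319 − 1901 = 418 bp
  2637 − 2319 = 318 bp
Sorted largest to smallest: 1165, 736, 418, 318 bp.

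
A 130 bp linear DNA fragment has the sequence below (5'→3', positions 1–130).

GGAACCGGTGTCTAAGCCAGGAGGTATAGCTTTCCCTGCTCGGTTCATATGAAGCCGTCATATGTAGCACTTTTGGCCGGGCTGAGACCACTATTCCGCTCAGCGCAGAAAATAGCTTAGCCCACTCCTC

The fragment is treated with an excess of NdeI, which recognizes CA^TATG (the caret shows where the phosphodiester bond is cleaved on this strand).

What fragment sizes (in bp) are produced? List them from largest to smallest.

NdeI sites (CATATG) start at positions 46, 59.
NdeI cuts after base 2 of each site, so after positions 47, 60.
Linear molecule, 2 cuts → 3 fragments:
  1–47 → 47 bp
  48–60 → 13 bp
  61–130 → 70 bp
Sorted largest to smallest: 70, 47, 13 bp.

70, 47, 13 bp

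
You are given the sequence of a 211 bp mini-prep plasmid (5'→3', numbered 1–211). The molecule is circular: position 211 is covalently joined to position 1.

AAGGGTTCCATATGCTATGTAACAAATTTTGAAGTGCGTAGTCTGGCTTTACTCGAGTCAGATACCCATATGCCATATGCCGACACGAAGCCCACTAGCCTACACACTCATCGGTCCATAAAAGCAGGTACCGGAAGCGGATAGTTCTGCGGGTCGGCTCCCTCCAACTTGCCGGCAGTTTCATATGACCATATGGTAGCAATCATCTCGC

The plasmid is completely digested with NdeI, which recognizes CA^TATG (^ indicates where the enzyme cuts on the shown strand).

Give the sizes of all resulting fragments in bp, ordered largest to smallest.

NdeI sites (CATATG) start at positions 9, 67, 74, 182, 190.
NdeI cuts after base 2 of each site, so after positions 10, 68, 75, 183, 191.
Circular molecule, 5 cuts → 5 fragments:
  11–68 → 58 bp
  69–75 → 7 bp
  76–183 → 108 bp
  184–191 → 8 bp
  192–211 then 1–10 → 20 + 10 = 30 bp
Sorted largest to smallest: 108, 58, 30, 8, 7 bp.

108, 58, 30, 8, 7 bp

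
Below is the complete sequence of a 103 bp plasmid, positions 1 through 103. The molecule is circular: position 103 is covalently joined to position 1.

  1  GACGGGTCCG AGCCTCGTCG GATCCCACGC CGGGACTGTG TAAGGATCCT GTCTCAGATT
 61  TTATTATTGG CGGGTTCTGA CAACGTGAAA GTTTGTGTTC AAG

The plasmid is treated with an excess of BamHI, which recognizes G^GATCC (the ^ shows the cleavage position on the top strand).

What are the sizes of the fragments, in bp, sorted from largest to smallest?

79, 24 bp

BamHI sites (GGATCC) start at positions 20, 44.
BamHI cuts after the first base of each site, so after positions 20, 44.
Circular molecule, 2 cuts → 2 fragments:
  21–44 → 24 bp
  45–103 then 1–20 → 59 + 20 = 79 bp
Sorted largest to smallest: 79, 24 bp.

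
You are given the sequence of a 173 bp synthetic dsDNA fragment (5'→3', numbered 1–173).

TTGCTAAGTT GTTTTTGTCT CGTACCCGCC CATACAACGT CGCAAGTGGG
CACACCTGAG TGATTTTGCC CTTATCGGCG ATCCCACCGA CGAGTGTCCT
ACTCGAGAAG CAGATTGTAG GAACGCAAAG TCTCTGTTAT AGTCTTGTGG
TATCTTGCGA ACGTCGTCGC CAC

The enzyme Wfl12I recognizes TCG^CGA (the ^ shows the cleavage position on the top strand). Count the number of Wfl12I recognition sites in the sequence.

No occurrence of TCGCGA is present in the sequence.
Wfl12I does not cut: 0 sites.

0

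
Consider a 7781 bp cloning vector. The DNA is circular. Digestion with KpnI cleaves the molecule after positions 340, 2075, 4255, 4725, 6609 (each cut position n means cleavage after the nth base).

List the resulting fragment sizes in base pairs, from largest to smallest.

2180, 1884, 1735, 1512, 470 bp

Circular molecule, 5 cuts → 5 fragments:
  2075 − 340 = 1735 bp
  4255 − 2075 = 2180 bp
  4725 − 4255 = 470 bp
  6609 − 4725 = 1884 bp
  wrap: 7781 − 6609 + 340 = 1512 bp
Sorted largest to smallest: 2180, 1884, 1735, 1512, 470 bp.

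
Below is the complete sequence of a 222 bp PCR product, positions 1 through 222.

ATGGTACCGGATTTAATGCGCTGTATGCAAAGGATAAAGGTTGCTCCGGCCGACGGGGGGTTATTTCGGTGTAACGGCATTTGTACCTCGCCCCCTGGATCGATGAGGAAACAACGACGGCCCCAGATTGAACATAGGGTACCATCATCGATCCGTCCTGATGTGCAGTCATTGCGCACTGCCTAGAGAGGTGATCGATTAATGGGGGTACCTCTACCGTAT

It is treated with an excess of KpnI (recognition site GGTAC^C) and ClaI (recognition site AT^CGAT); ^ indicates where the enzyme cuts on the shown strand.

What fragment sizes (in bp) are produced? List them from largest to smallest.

KpnI sites (GGTACC) start at positions 3, 138, 207.
KpnI cuts after base 5 of each site (before the last base), so after positions 7, 142, 211.
ClaI sites (ATCGAT) start at positions 99, 147, 194.
ClaI cuts after base 2 of each site, so after positions 100, 148, 195.
Combined cut positions: 7, 100, 142, 148, 195, 211.
Linear molecule, 6 cuts → 7 fragments:
  1–7 → 7 bp
  8–100 → 93 bp
  101–142 → 42 bp
  143–148 → 6 bp
  149–195 → 47 bp
  196–211 → 16 bp
  212–222 → 11 bp
Sorted largest to smallest: 93, 47, 42, 16, 11, 7, 6 bp.

93, 47, 42, 16, 11, 7, 6 bp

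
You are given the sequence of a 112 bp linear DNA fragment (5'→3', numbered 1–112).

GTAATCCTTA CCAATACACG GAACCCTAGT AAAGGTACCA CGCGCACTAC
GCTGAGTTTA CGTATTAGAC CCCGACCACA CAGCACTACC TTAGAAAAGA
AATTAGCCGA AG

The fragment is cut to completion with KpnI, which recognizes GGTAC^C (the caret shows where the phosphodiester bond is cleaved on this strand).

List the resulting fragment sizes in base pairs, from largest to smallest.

The KpnI site (GGTACC) starts at position 34.
KpnI cuts after base 5 of each site (before the last base), so after position 38.
Linear molecule, 1 cut → 2 fragments:
  1–38 → 38 bp
  39–112 → 74 bp
Sorted largest to smallest: 74, 38 bp.

74, 38 bp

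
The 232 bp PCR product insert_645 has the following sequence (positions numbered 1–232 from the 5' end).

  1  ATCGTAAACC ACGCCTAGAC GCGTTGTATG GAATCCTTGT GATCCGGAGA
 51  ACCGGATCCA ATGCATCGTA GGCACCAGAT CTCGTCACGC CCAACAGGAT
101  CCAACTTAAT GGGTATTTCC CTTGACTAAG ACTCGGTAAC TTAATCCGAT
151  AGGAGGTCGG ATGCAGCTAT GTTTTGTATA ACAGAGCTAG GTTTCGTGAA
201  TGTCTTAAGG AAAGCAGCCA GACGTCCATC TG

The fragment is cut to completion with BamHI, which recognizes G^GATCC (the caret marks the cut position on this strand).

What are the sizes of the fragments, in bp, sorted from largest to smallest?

BamHI sites (GGATCC) start at positions 54, 97.
BamHI cuts after the first base of each site, so after positions 54, 97.
Linear molecule, 2 cuts → 3 fragments:
  1–54 → 54 bp
  55–97 → 43 bp
  98–232 → 135 bp
Sorted largest to smallest: 135, 54, 43 bp.

135, 54, 43 bp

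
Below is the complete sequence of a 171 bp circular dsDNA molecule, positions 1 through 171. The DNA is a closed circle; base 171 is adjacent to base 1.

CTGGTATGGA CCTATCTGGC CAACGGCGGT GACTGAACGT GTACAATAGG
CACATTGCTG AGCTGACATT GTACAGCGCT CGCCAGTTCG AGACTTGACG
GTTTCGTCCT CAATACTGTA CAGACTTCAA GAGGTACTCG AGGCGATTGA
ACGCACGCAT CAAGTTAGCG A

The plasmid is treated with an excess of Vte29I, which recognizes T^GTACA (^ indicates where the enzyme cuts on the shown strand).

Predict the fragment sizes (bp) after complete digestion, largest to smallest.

Vte29I sites (TGTACA) start at positions 40, 70, 117.
Vte29I cuts after the first base of each site, so after positions 40, 70, 117.
Circular molecule, 3 cuts → 3 fragments:
  41–70 → 30 bp
  71–117 → 47 bp
  118–171 then 1–40 → 54 + 40 = 94 bp
Sorted largest to smallest: 94, 47, 30 bp.

94, 47, 30 bp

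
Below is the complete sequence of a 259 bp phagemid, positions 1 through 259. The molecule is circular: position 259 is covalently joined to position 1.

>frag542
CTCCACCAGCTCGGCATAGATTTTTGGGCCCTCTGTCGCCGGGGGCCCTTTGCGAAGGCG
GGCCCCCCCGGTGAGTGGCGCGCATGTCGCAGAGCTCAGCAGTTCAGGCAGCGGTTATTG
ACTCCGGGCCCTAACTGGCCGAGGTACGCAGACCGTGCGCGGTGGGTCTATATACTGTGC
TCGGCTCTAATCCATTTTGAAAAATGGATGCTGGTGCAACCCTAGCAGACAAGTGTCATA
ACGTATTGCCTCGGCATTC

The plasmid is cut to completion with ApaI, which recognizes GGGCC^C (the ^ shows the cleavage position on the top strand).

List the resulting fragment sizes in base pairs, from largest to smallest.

159, 66, 17, 17 bp

ApaI sites (GGGCCC) start at positions 26, 43, 60, 126.
ApaI cuts after base 5 of each site (before the last base), so after positions 30, 47, 64, 130.
Circular molecule, 4 cuts → 4 fragments:
  31–47 → 17 bp
  48–64 → 17 bp
  65–130 → 66 bp
  131–259 then 1–30 → 129 + 30 = 159 bp
Sorted largest to smallest: 159, 66, 17, 17 bp.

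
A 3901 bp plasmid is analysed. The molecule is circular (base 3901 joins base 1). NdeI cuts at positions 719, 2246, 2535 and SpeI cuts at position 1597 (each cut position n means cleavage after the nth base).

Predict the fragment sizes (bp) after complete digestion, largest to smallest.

Combined cut positions (sorted): 719, 1597, 2246, 2535.
Circular molecule, 4 cuts → 4 fragments:
  1597 − 719 = 878 bp
  2246 − 1597 = 649 bp
  2535 − 2246 = 289 bp
  wrap: 3901 − 2535 + 719 = 2085 bp
Sorted largest to smallest: 2085, 878, 649, 289 bp.

2085, 878, 649, 289 bp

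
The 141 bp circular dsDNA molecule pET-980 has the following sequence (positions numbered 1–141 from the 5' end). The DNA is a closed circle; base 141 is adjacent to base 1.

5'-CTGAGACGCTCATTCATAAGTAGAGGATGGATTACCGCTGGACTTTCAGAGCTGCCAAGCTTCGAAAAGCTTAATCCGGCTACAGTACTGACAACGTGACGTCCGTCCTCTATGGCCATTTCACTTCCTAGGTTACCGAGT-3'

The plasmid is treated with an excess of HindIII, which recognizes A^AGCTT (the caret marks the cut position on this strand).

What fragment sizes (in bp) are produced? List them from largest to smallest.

131, 10 bp

HindIII sites (AAGCTT) start at positions 57, 67.
HindIII cuts after the first base of each site, so after positions 57, 67.
Circular molecule, 2 cuts → 2 fragments:
  58–67 → 10 bp
  68–141 then 1–57 → 74 + 57 = 131 bp
Sorted largest to smallest: 131, 10 bp.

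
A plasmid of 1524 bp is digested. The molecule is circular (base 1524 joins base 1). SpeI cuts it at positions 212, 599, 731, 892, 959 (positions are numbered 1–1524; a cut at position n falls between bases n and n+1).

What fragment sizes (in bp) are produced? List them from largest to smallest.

777, 387, 161, 132, 67 bp

Circular molecule, 5 cuts → 5 fragments:
  599 − 212 = 387 bp
  731 − 599 = 132 bp
  892 − 731 = 161 bp
  959 − 892 = 67 bp
  wrap: 1524 − 959 + 212 = 777 bp
Sorted largest to smallest: 777, 387, 161, 132, 67 bp.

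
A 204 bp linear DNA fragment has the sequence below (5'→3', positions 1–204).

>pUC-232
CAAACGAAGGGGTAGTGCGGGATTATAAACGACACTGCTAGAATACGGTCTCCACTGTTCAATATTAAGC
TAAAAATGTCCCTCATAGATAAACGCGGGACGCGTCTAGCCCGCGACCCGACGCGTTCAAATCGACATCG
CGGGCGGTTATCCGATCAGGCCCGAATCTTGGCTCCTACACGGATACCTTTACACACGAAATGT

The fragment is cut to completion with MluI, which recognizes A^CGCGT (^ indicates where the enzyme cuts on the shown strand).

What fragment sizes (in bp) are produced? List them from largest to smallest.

100, 83, 21 bp

MluI sites (ACGCGT) start at positions 100, 121.
MluI cuts after the first base of each site, so after positions 100, 121.
Linear molecule, 2 cuts → 3 fragments:
  1–100 → 100 bp
  101–121 → 21 bp
  122–204 → 83 bp
Sorted largest to smallest: 100, 83, 21 bp.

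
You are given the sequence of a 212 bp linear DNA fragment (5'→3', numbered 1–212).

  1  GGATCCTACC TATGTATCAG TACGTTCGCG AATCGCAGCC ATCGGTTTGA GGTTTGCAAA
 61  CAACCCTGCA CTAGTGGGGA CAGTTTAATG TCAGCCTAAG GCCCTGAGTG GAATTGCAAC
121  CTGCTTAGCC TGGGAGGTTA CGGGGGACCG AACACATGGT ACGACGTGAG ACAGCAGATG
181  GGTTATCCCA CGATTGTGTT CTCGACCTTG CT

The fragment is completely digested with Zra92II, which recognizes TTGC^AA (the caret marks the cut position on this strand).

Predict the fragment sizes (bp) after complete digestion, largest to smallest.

Zra92II sites (TTGCAA) start at positions 54, 114.
Zra92II cuts after base 4 of each site, so after positions 57, 117.
Linear molecule, 2 cuts → 3 fragments:
  1–57 → 57 bp
  58–117 → 60 bp
  118–212 → 95 bp
Sorted largest to smallest: 95, 60, 57 bp.

95, 60, 57 bp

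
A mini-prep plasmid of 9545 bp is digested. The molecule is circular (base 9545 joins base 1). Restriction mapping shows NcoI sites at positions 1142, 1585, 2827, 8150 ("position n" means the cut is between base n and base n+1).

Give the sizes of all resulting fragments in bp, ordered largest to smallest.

5323, 2537, 1242, 443 bp

Circular molecule, 4 cuts → 4 fragments:
  1585 − 1142 = 443 bp
  2827 − 1585 = 1242 bp
  8150 − 2827 = 5323 bp
  wrap: 9545 − 8150 + 1142 = 2537 bp
Sorted largest to smallest: 5323, 2537, 1242, 443 bp.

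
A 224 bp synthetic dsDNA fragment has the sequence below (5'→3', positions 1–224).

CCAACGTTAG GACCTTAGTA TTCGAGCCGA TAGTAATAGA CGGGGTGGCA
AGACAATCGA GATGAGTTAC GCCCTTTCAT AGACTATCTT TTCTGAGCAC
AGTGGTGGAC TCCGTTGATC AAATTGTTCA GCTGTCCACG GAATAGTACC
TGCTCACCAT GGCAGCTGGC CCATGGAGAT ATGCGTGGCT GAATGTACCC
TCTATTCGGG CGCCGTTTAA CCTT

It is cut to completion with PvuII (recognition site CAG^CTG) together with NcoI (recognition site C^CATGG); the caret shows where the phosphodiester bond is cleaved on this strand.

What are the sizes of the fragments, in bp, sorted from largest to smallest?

PvuII sites (CAGCTG) start at positions 129, 163.
PvuII cuts after base 3 of each site, so after positions 131, 165.
NcoI sites (CCATGG) start at positions 157, 171.
NcoI cuts after the first base of each site, so after positions 157, 171.
Combined cut positions: 131, 157, 165, 171.
Linear molecule, 4 cuts → 5 fragments:
  1–131 → 131 bp
  132–157 → 26 bp
  158–165 → 8 bp
  166–171 → 6 bp
  172–224 → 53 bp
Sorted largest to smallest: 131, 53, 26, 8, 6 bp.

131, 53, 26, 8, 6 bp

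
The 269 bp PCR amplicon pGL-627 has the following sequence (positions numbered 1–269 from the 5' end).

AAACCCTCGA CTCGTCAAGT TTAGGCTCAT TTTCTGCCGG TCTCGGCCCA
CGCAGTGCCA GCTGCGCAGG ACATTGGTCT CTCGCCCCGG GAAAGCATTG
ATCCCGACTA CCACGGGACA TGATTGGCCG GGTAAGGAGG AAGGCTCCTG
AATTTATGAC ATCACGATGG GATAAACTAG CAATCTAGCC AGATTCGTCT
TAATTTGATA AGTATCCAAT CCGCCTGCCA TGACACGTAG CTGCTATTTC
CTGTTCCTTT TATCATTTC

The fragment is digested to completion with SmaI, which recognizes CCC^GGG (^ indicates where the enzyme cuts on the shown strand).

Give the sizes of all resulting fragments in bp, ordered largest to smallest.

181, 88 bp

The SmaI site (CCCGGG) starts at position 86.
SmaI cuts after base 3 of each site, so after position 88.
Linear molecule, 1 cut → 2 fragments:
  1–88 → 88 bp
  89–269 → 181 bp
Sorted largest to smallest: 181, 88 bp.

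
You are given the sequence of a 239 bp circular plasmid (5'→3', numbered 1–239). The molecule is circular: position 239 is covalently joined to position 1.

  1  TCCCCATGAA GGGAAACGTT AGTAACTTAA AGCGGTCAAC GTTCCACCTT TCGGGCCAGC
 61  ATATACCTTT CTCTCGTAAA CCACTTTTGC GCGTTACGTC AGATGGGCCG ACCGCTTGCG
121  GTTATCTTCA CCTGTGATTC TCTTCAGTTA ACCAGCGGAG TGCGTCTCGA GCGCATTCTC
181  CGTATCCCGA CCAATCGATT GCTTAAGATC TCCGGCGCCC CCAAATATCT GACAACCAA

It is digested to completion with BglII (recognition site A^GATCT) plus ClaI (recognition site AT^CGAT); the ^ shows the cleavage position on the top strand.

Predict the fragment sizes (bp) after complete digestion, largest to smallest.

228, 11 bp

The BglII site (AGATCT) starts at position 206.
BglII cuts after the first base of each site, so after position 206.
The ClaI site (ATCGAT) starts at position 194.
ClaI cuts after base 2 of each site, so after position 195.
Combined cut positions: 195, 206.
Circular molecule, 2 cuts → 2 fragments:
  196–206 → 11 bp
  207–239 then 1–195 → 33 + 195 = 228 bp
Sorted largest to smallest: 228, 11 bp.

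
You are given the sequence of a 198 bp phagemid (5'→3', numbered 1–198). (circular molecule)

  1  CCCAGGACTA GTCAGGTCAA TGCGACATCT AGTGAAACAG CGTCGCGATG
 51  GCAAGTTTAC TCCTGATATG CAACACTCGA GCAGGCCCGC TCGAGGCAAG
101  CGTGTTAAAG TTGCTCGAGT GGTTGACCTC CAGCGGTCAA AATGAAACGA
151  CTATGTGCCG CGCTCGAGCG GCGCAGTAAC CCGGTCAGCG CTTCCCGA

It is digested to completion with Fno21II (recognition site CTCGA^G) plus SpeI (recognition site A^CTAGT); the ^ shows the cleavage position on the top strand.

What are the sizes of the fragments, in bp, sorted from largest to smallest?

73, 49, 38, 24, 14 bp

Fno21II sites (CTCGAG) start at positions 76, 90, 114, 163.
Fno21II cuts after base 5 of each site (before the last base), so after positions 80, 94, 118, 167.
The SpeI site (ACTAGT) starts at position 7.
SpeI cuts after the first base of each site, so after position 7.
Combined cut positions: 7, 80, 94, 118, 167.
Circular molecule, 5 cuts → 5 fragments:
  8–80 → 73 bp
  81–94 → 14 bp
  95–118 → 24 bp
  119–167 → 49 bp
  168–198 then 1–7 → 31 + 7 = 38 bp
Sorted largest to smallest: 73, 49, 38, 24, 14 bp.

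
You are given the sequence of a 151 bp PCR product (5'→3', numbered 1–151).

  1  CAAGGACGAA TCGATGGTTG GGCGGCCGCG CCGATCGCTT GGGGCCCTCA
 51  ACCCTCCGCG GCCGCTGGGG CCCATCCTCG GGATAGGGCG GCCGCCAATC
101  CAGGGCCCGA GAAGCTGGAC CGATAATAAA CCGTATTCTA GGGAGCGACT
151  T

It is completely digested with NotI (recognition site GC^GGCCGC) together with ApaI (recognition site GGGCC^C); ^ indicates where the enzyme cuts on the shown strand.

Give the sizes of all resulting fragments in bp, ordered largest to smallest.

44, 23, 23, 18, 17, 13, 13 bp

NotI sites (GCGGCCGC) start at positions 22, 58, 88.
NotI cuts after base 2 of each site, so after positions 23, 59, 89.
ApaI sites (GGGCCC) start at positions 42, 68, 103.
ApaI cuts after base 5 of each site (before the last base), so after positions 46, 72, 107.
Combined cut positions: 23, 46, 59, 72, 89, 107.
Linear molecule, 6 cuts → 7 fragments:
  1–23 → 23 bp
  24–46 → 23 bp
  47–59 → 13 bp
  60–72 → 13 bp
  73–89 → 17 bp
  90–107 → 18 bp
  108–151 → 44 bp
Sorted largest to smallest: 44, 23, 23, 18, 17, 13, 13 bp.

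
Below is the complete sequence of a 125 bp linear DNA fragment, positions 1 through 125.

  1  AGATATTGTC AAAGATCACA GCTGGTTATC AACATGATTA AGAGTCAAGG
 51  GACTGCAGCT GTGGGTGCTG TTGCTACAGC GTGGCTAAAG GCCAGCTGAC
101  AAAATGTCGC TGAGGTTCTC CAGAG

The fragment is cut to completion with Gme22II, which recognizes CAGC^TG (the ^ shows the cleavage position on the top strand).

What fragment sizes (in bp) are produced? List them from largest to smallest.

37, 37, 29, 22 bp

Gme22II sites (CAGCTG) start at positions 19, 56, 93.
Gme22II cuts after base 4 of each site, so after positions 22, 59, 96.
Linear molecule, 3 cuts → 4 fragments:
  1–22 → 22 bp
  23–59 → 37 bp
  60–96 → 37 bp
  97–125 → 29 bp
Sorted largest to smallest: 37, 37, 29, 22 bp.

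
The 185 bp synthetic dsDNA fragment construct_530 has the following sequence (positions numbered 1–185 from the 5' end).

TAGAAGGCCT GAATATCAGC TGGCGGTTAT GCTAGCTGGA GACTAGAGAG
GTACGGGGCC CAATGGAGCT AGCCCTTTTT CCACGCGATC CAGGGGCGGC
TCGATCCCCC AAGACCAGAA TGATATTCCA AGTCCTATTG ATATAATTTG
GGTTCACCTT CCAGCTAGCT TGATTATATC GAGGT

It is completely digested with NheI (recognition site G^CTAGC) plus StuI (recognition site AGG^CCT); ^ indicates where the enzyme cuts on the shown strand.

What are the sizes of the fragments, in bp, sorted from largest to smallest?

96, 37, 24, 21, 7 bp

NheI sites (GCTAGC) start at positions 31, 68, 164.
NheI cuts after the first base of each site, so after positions 31, 68, 164.
The StuI site (AGGCCT) starts at position 5.
StuI cuts after base 3 of each site, so after position 7.
Combined cut positions: 7, 31, 68, 164.
Linear molecule, 4 cuts → 5 fragments:
  1–7 → 7 bp
  8–31 → 24 bp
  32–68 → 37 bp
  69–164 → 96 bp
  165–185 → 21 bp
Sorted largest to smallest: 96, 37, 24, 21, 7 bp.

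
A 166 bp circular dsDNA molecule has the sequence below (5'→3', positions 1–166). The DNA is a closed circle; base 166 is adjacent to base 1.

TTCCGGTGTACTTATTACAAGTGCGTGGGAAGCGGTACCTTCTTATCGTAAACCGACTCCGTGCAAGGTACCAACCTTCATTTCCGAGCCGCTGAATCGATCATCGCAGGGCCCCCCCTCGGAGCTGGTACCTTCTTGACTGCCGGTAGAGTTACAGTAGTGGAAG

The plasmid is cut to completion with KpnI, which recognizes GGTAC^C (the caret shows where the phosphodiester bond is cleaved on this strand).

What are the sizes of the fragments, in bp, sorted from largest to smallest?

KpnI sites (GGTACC) start at positions 34, 67, 127.
KpnI cuts after base 5 of each site (before the last base), so after positions 38, 71, 131.
Circular molecule, 3 cuts → 3 fragments:
  39–71 → 33 bp
  72–131 → 60 bp
  132–166 then 1–38 → 35 + 38 = 73 bp
Sorted largest to smallest: 73, 60, 33 bp.

73, 60, 33 bp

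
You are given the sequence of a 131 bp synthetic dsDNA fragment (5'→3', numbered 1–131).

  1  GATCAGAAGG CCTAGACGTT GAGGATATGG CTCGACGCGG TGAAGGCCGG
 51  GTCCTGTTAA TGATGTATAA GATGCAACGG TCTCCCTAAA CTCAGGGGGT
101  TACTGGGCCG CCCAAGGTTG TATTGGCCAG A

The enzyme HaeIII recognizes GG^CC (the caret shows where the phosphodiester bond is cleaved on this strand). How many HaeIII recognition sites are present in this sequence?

GGCC occurs starting at positions 9, 45, 106, 125.
HaeIII cuts at 4 sites.

4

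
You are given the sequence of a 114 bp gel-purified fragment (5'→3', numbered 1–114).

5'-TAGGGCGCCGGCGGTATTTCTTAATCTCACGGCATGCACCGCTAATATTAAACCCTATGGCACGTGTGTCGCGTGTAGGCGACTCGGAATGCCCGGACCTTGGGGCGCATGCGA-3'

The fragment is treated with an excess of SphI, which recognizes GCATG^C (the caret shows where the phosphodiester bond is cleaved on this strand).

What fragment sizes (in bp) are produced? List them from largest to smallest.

SphI sites (GCATGC) start at positions 32, 107.
SphI cuts after base 5 of each site (before the last base), so after positions 36, 111.
Linear molecule, 2 cuts → 3 fragments:
  1–36 → 36 bp
  37–111 → 75 bp
  112–114 → 3 bp
Sorted largest to smallest: 75, 36, 3 bp.

75, 36, 3 bp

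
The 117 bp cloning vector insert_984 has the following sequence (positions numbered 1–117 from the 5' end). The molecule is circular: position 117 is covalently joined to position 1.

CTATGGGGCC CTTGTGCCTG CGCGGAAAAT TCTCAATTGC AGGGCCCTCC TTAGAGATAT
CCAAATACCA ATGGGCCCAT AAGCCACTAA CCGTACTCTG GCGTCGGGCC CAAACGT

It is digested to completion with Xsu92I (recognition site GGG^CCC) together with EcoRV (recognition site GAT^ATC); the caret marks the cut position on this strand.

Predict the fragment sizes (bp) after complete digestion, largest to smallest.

36, 33, 17, 17, 14 bp

Xsu92I sites (GGGCCC) start at positions 6, 42, 73, 106.
Xsu92I cuts after base 3 of each site, so after positions 8, 44, 75, 108.
The EcoRV site (GATATC) starts at position 56.
EcoRV cuts after base 3 of each site, so after position 58.
Combined cut positions: 8, 44, 58, 75, 108.
Circular molecule, 5 cuts → 5 fragments:
  9–44 → 36 bp
  45–58 → 14 bp
  59–75 → 17 bp
  76–108 → 33 bp
  109–117 then 1–8 → 9 + 8 = 17 bp
Sorted largest to smallest: 36, 33, 17, 17, 14 bp.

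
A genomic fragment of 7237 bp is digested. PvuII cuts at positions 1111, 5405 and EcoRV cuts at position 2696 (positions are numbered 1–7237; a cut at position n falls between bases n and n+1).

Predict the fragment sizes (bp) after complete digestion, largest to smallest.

2709, 1832, 1585, 1111 bp

Combined cut positions (sorted): 1111, 2696, 5405.
Linear molecule, 3 cuts → 4 fragments:
  1111 − 0 = 1111 bp
  2696 − 1111 = 1585 bp
  5405 − 2696 = 2709 bp
  7237 − 5405 = 1832 bp
Sorted largest to smallest: 2709, 1832, 1585, 1111 bp.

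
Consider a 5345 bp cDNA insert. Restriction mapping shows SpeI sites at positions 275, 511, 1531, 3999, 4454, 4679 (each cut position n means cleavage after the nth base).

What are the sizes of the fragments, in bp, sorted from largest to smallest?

2468, 1020, 666, 455, 275, 236, 225 bp

Linear molecule, 6 cuts → 7 fragments:
  275 − 0 = 275 bp
  511 − 275 = 236 bp
  1531 − 511 = 1020 bp
  3999 − 1531 = 2468 bp
  4454 − 3999 = 455 bp
  4679 − 4454 = 225 bp
  5345 − 4679 = 666 bp
Sorted largest to smallest: 2468, 1020, 666, 455, 275, 236, 225 bp.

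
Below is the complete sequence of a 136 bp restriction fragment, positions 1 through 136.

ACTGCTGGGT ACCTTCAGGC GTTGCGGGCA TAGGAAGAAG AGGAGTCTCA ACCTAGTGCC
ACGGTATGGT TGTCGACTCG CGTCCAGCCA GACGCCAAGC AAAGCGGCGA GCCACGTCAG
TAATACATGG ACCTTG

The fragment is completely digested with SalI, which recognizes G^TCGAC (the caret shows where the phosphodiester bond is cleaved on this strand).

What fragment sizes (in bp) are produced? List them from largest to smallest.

72, 64 bp

The SalI site (GTCGAC) starts at position 72.
SalI cuts after the first base of each site, so after position 72.
Linear molecule, 1 cut → 2 fragments:
  1–72 → 72 bp
  73–136 → 64 bp
Sorted largest to smallest: 72, 64 bp.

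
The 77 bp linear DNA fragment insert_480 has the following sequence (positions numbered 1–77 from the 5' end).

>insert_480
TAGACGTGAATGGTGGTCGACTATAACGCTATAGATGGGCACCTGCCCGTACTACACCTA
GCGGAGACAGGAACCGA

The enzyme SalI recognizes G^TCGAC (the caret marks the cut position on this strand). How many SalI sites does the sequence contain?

GTCGAC occurs starting at position 16.
SalI cuts at 1 site.

1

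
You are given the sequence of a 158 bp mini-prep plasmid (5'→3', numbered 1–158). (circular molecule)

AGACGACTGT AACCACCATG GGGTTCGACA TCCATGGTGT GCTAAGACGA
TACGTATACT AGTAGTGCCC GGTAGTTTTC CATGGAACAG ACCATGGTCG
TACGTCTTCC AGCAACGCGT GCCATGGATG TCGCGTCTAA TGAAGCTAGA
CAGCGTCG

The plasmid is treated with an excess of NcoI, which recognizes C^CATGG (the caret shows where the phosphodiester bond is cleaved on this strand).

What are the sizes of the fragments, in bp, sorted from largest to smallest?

52, 48, 30, 16, 12 bp

NcoI sites (CCATGG) start at positions 16, 32, 80, 92, 122.
NcoI cuts after the first base of each site, so after positions 16, 32, 80, 92, 122.
Circular molecule, 5 cuts → 5 fragments:
  17–32 → 16 bp
  33–80 → 48 bp
  81–92 → 12 bp
  93–122 → 30 bp
  123–158 then 1–16 → 36 + 16 = 52 bp
Sorted largest to smallest: 52, 48, 30, 16, 12 bp.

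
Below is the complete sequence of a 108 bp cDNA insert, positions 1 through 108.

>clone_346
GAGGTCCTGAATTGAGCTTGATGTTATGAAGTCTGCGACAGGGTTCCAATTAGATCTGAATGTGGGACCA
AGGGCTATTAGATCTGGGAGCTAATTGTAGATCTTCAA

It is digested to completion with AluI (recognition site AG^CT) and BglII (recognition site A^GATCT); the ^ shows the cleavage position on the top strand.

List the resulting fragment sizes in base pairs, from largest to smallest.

AluI sites (AGCT) start at positions 15, 89.
AluI cuts after base 2 of each site, so after positions 16, 90.
BglII sites (AGATCT) start at positions 52, 80, 99.
BglII cuts after the first base of each site, so after positions 52, 80, 99.
Combined cut positions: 16, 52, 80, 90, 99.
Linear molecule, 5 cuts → 6 fragments:
  1–16 → 16 bp
  17–52 → 36 bp
  53–80 → 28 bp
  81–90 → 10 bp
  91–99 → 9 bp
  100–108 → 9 bp
Sorted largest to smallest: 36, 28, 16, 10, 9, 9 bp.

36, 28, 16, 10, 9, 9 bp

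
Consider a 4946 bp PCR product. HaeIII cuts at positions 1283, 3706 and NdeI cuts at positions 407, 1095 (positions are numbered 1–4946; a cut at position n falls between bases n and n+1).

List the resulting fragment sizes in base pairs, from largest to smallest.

Combined cut positions (sorted): 407, 1095, 1283, 3706.
Linear molecule, 4 cuts → 5 fragments:
  407 − 0 = 407 bp
  1095 − 407 = 688 bp
  1283 − 1095 = 188 bp
  3706 − 1283 = 2423 bp
  4946 − 3706 = 1240 bp
Sorted largest to smallest: 2423, 1240, 688, 407, 188 bp.

2423, 1240, 688, 407, 188 bp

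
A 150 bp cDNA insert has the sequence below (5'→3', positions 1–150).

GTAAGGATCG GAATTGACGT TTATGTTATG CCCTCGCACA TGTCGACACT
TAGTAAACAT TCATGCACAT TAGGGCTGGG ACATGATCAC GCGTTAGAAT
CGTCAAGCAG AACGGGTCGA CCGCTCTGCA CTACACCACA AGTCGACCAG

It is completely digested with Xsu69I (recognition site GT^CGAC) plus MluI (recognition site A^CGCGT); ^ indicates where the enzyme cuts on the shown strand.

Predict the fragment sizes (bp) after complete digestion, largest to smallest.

46, 43, 28, 26, 7 bp

Xsu69I sites (GTCGAC) start at positions 42, 116, 142.
Xsu69I cuts after base 2 of each site, so after positions 43, 117, 143.
The MluI site (ACGCGT) starts at position 89.
MluI cuts after the first base of each site, so after position 89.
Combined cut positions: 43, 89, 117, 143.
Linear molecule, 4 cuts → 5 fragments:
  1–43 → 43 bp
  44–89 → 46 bp
  90–117 → 28 bp
  118–143 → 26 bp
  144–150 → 7 bp
Sorted largest to smallest: 46, 43, 28, 26, 7 bp.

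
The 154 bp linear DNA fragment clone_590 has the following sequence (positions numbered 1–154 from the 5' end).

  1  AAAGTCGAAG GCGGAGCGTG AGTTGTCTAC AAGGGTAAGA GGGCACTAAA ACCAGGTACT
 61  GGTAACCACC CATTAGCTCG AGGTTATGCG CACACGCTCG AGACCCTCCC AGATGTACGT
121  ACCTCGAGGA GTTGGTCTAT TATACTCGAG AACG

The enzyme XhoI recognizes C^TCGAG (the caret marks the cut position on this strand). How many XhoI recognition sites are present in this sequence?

4

CTCGAG occurs starting at positions 77, 97, 123, 145.
XhoI cuts at 4 sites.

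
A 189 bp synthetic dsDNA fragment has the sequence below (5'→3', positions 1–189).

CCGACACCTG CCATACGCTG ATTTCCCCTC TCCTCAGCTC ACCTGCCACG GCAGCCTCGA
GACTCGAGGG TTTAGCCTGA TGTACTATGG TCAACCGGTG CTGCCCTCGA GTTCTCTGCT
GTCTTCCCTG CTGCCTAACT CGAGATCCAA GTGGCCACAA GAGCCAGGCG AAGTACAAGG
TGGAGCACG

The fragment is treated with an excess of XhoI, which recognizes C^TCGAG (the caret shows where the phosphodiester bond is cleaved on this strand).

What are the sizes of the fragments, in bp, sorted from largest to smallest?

56, 50, 43, 33, 7 bp

XhoI sites (CTCGAG) start at positions 56, 63, 106, 139.
XhoI cuts after the first base of each site, so after positions 56, 63, 106, 139.
Linear molecule, 4 cuts → 5 fragments:
  1–56 → 56 bp
  57–63 → 7 bp
  64–106 → 43 bp
  107–139 → 33 bp
  140–189 → 50 bp
Sorted largest to smallest: 56, 50, 43, 33, 7 bp.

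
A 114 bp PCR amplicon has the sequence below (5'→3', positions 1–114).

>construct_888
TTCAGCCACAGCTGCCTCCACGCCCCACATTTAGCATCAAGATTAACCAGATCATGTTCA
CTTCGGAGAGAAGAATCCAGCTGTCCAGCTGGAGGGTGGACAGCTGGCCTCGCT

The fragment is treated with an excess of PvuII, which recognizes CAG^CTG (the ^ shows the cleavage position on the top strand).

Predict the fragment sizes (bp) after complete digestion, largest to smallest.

PvuII sites (CAGCTG) start at positions 9, 78, 86, 101.
PvuII cuts after base 3 of each site, so after positions 11, 80, 88, 103.
Linear molecule, 4 cuts → 5 fragments:
  1–11 → 11 bp
  12–80 → 69 bp
  81–88 → 8 bp
  89–103 → 15 bp
  104–114 → 11 bp
Sorted largest to smallest: 69, 15, 11, 11, 8 bp.

69, 15, 11, 11, 8 bp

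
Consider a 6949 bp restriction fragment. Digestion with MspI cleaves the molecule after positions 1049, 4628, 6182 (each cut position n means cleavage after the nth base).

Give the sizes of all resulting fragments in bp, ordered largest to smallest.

3579, 1554, 1049, 767 bp

Linear molecule, 3 cuts → 4 fragments:
  1049 − 0 = 1049 bp
  4628 − 1049 = 3579 bp
  6182 − 4628 = 1554 bp
  6949 − 6182 = 767 bp
Sorted largest to smallest: 3579, 1554, 1049, 767 bp.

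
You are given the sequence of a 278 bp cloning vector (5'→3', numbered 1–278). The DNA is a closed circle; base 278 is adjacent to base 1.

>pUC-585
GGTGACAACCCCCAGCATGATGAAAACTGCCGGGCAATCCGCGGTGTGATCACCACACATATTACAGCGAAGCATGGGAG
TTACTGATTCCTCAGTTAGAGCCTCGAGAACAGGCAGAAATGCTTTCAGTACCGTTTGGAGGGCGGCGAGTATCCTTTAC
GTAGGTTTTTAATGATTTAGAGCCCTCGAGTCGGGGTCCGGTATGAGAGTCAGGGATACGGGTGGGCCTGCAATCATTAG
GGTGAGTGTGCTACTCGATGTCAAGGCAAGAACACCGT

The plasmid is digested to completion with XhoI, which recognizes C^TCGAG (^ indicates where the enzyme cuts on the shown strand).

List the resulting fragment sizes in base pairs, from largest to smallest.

XhoI sites (CTCGAG) start at positions 103, 185.
XhoI cuts after the first base of each site, so after positions 103, 185.
Circular molecule, 2 cuts → 2 fragments:
  104–185 → 82 bp
  186–278 then 1–103 → 93 + 103 = 196 bp
Sorted largest to smallest: 196, 82 bp.

196, 82 bp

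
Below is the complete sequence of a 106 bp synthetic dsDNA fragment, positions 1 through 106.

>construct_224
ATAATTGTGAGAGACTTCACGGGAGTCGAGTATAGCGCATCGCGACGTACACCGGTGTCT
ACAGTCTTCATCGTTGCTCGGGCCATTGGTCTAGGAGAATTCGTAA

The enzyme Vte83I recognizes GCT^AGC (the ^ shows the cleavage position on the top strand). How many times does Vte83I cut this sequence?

No occurrence of GCTAGC is present in the sequence.
Vte83I does not cut: 0 sites.

0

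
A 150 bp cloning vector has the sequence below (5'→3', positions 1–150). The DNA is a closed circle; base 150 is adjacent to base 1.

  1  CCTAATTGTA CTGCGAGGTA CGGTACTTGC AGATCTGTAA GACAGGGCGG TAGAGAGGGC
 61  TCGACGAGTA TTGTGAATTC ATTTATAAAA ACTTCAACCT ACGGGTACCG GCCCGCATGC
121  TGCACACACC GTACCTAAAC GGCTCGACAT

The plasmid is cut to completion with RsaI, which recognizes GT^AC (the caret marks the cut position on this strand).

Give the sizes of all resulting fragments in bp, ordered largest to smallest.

RsaI sites (GTAC) start at positions 8, 18, 23, 105, 131.
RsaI cuts after base 2 of each site, so after positions 9, 19, 24, 106, 132.
Circular molecule, 5 cuts → 5 fragments:
  10–19 → 10 bp
  20–24 → 5 bp
  25–106 → 82 bp
  107–132 → 26 bp
  133–150 then 1–9 → 18 + 9 = 27 bp
Sorted largest to smallest: 82, 27, 26, 10, 5 bp.

82, 27, 26, 10, 5 bp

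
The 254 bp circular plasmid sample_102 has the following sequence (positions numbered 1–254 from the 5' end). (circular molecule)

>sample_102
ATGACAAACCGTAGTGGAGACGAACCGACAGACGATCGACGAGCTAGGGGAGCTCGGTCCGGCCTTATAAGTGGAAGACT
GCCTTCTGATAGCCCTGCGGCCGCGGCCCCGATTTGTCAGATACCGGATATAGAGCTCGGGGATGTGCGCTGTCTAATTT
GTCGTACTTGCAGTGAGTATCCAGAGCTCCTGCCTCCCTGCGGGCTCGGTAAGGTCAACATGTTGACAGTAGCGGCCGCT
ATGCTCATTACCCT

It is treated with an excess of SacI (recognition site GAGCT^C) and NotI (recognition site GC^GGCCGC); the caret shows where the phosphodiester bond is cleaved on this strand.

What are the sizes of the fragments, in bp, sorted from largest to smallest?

75, 51, 45, 44, 39 bp

SacI sites (GAGCTC) start at positions 50, 133, 184.
SacI cuts after base 5 of each site (before the last base), so after positions 54, 137, 188.
NotI sites (GCGGCCGC) start at positions 97, 232.
NotI cuts after base 2 of each site, so after positions 98, 233.
Combined cut positions: 54, 98, 137, 188, 233.
Circular molecule, 5 cuts → 5 fragments:
  55–98 → 44 bp
  99–137 → 39 bp
  138–188 → 51 bp
  189–233 → 45 bp
  234–254 then 1–54 → 21 + 54 = 75 bp
Sorted largest to smallest: 75, 51, 45, 44, 39 bp.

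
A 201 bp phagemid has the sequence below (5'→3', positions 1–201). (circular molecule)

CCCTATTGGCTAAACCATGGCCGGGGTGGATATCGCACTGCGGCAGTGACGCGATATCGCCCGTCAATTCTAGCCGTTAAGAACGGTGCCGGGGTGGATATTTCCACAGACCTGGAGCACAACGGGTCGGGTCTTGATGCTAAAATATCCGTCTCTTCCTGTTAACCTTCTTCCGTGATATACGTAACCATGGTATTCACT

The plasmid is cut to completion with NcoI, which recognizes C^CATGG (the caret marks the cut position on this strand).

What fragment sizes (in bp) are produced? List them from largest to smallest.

173, 28 bp

NcoI sites (CCATGG) start at positions 15, 188.
NcoI cuts after the first base of each site, so after positions 15, 188.
Circular molecule, 2 cuts → 2 fragments:
  16–188 → 173 bp
  189–201 then 1–15 → 13 + 15 = 28 bp
Sorted largest to smallest: 173, 28 bp.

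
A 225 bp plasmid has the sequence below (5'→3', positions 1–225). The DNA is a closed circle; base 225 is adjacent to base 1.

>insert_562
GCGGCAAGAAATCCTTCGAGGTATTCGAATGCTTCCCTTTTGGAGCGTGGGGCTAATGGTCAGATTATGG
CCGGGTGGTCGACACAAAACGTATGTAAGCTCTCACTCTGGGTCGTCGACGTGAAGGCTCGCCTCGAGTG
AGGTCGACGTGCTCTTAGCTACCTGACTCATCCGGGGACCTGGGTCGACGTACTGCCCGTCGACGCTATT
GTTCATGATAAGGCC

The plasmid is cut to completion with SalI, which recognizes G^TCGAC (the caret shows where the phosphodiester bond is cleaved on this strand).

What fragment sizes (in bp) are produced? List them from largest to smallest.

104, 41, 37, 28, 15 bp

SalI sites (GTCGAC) start at positions 78, 115, 143, 184, 199.
SalI cuts after the first base of each site, so after positions 78, 115, 143, 184, 199.
Circular molecule, 5 cuts → 5 fragments:
  79–115 → 37 bp
  116–143 → 28 bp
  144–184 → 41 bp
  185–199 → 15 bp
  200–225 then 1–78 → 26 + 78 = 104 bp
Sorted largest to smallest: 104, 41, 37, 28, 15 bp.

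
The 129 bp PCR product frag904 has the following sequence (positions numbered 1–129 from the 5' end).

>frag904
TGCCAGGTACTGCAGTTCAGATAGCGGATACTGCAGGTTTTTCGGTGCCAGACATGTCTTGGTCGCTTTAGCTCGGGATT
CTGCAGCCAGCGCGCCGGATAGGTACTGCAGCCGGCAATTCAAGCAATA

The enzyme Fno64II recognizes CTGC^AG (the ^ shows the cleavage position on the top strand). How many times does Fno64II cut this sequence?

4

CTGCAG occurs starting at positions 10, 31, 81, 106.
Fno64II cuts at 4 sites.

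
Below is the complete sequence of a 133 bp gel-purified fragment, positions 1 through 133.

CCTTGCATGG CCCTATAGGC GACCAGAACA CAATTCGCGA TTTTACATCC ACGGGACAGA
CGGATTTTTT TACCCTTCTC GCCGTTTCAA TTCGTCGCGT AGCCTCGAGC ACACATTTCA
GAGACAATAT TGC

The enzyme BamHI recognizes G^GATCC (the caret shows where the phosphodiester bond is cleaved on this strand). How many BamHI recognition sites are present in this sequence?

No occurrence of GGATCC is present in the sequence.
BamHI does not cut: 0 sites.

0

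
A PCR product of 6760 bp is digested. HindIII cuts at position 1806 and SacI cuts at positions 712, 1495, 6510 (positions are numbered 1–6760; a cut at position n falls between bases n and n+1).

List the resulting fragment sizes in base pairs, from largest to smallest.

Combined cut positions (sorted): 712, 1495, 1806, 6510.
Linear molecule, 4 cuts → 5 fragments:
  712 − 0 = 712 bp
  1495 − 712 = 783 bp
  1806 − 1495 = 311 bp
  6510 − 1806 = 4704 bp
  6760 − 6510 = 250 bp
Sorted largest to smallest: 4704, 783, 712, 311, 250 bp.

4704, 783, 712, 311, 250 bp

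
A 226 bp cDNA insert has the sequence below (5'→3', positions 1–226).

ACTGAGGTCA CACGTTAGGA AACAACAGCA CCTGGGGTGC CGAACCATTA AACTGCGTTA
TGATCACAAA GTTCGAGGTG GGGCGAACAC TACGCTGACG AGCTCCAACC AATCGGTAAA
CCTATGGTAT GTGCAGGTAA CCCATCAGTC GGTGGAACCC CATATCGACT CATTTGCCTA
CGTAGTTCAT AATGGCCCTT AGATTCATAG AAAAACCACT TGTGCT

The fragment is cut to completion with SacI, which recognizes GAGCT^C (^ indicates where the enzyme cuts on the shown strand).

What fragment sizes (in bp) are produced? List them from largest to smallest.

The SacI site (GAGCTC) starts at position 100.
SacI cuts after base 5 of each site (before the last base), so after position 104.
Linear molecule, 1 cut → 2 fragments:
  1–104 → 104 bp
  105–226 → 122 bp
Sorted largest to smallest: 122, 104 bp.

122, 104 bp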